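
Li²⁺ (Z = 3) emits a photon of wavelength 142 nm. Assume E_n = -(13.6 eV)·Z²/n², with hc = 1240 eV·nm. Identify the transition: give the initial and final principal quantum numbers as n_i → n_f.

The photon energy is ΔE = hc/λ = 1240 / 142 = 8.732 eV.
With Z = 3, ΔE = 122.4 × (1/n_f² − 1/n_i²), so 1/n_f² − 1/n_i² = 0.07134.
Trying n_f = 3 gives 1/n_i² = 0.03977, i.e. n_i ≈ 5; this pair matches.

n_i = 5, n_f = 3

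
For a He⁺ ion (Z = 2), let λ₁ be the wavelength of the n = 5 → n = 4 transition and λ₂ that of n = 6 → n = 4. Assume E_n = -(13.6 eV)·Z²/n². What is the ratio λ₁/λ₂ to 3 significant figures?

1.54

λ ∝ 1/ΔE ∝ 1/(1/n_f² − 1/n_i²), and the Z² and hc factors cancel in the ratio.
λ₁/λ₂ = (1/4² − 1/6²)/(1/4² − 1/5²) = 0.03472/0.02250 = 1.54.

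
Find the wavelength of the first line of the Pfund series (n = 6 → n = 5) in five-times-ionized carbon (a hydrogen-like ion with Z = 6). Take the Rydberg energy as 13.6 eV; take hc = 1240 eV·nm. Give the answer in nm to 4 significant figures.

207.2 nm

The Pfund series terminates on n_f = 5; the first line has n_i = 5+1 = 6.
ΔE = 489.6 × (1/5² − 1/6²) = 5.984 eV.
λ = 1240 / 5.984 = 207.2 nm.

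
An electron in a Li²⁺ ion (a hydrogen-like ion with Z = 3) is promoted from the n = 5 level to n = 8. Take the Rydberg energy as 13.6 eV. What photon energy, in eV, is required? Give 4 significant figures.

The Bohr energies scale as Z², so for Z = 3: E_n = −122.4/n² eV.
E_8 = −122.4/64 = −1.913 eV and E_5 = −122.4/25 = −4.896 eV.
The photon energy is |E_8 − E_5| = 2.984 eV.

2.984 eV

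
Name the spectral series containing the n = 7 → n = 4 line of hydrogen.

Brackett

The series is set by the lower level: n_f = 4 is the Brackett series.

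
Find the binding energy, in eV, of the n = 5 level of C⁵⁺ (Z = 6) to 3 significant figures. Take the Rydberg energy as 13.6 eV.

19.6 eV

E_n = −13.6 Z²/n² = −489.6/n² eV for Z = 6.
E_5 = −489.6/25 = −19.6 eV, so ionization (to E = 0) requires 19.6 eV.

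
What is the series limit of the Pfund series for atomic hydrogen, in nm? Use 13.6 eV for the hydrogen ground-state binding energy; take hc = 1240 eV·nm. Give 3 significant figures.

The Pfund series has lower level n_f = 5; the series limit corresponds to n_i → ∞.
ΔE_max = 13.6 × 1 / 5² = 0.5440 eV.
λ_min = 1240 / 0.5440 = 2280 nm.

2280 nm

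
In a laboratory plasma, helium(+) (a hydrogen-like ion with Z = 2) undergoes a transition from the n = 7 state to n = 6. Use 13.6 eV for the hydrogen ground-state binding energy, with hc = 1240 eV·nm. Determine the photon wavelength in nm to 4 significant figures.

For Z = 2 the level energies scale as Z², so the effective Rydberg energy is 13.6 × 4 = 54.40 eV.
ΔE = 54.40 × (1/6² − 1/7²) = 54.40 × 0.007370 = 0.4009 eV.
λ = hc/ΔE = 1240 / 0.4009 = 3093 nm.

3093 nm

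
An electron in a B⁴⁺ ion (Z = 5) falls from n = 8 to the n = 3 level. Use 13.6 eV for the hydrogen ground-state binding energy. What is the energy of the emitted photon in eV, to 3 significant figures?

32.5 eV

The Bohr energies scale as Z², so for Z = 5: E_n = −340.0/n² eV.
E_8 = −340.0/64 = −5.313 eV and E_3 = −340.0/9 = −37.78 eV.
The photon energy is |E_8 − E_3| = 32.5 eV.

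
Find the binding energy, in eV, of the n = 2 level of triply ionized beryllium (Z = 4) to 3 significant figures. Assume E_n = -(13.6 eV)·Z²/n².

E_n = −13.6 Z²/n² = −217.6/n² eV for Z = 4.
E_2 = −217.6/4 = −54.4 eV, so ionization (to E = 0) requires 54.4 eV.

54.4 eV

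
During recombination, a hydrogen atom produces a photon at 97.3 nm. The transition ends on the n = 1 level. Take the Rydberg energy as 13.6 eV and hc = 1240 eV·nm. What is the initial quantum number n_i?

The photon energy is ΔE = hc/λ = 1240 / 97.3 = 12.74 eV.
With Z = 1, ΔE = 13.60 × (1/n_f² − 1/n_i²), so 1/n_f² − 1/n_i² = 0.9371.
With n_f = 1: 1/n_i² = 1/1 − 0.9371 = 0.06293, so n_i ≈ 3.99.

n_i = 4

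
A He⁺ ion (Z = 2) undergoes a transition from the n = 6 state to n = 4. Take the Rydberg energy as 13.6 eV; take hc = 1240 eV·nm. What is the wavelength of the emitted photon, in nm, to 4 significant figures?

656.5 nm

For Z = 2 the level energies scale as Z², so the effective Rydberg energy is 13.6 × 4 = 54.40 eV.
ΔE = 54.40 × (1/4² − 1/6²) = 54.40 × 0.03472 = 1.889 eV.
λ = hc/ΔE = 1240 / 1.889 = 656.5 nm.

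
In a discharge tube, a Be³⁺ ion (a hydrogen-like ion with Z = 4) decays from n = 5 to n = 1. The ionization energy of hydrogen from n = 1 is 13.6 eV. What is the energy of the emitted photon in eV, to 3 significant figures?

The Bohr energies scale as Z², so for Z = 4: E_n = −217.6/n² eV.
E_5 = −217.6/25 = −8.704 eV and E_1 = −217.6/1 = −217.6 eV.
The photon energy is |E_5 − E_1| = 209 eV.

209 eV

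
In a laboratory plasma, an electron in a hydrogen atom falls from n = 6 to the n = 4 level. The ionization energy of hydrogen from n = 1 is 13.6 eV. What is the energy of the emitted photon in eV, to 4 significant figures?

E_6 = −13.60/36 = −0.3778 eV and E_4 = −13.60/16 = −0.8500 eV.
The photon energy is |E_6 − E_4| = 0.4722 eV.

0.4722 eV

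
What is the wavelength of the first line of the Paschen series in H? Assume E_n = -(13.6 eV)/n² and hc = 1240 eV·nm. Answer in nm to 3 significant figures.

1880 nm

The Paschen series terminates on n_f = 3; the first line has n_i = 3+1 = 4.
ΔE = 13.60 × (1/3² − 1/4²) = 0.6611 eV.
λ = 1240 / 0.6611 = 1880 nm.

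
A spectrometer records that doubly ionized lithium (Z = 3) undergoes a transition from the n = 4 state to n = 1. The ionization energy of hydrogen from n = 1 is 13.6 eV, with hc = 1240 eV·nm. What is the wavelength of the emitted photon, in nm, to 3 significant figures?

10.8 nm

For Z = 3 the level energies scale as Z², so the effective Rydberg energy is 13.6 × 9 = 122.4 eV.
ΔE = 122.4 × (1/1² − 1/4²) = 122.4 × 0.9375 = 114.8 eV.
λ = hc/ΔE = 1240 / 114.8 = 10.8 nm.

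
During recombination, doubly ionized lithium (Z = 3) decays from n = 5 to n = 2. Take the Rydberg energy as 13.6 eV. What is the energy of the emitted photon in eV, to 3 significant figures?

The Bohr energies scale as Z², so for Z = 3: E_n = −122.4/n² eV.
E_5 = −122.4/25 = −4.896 eV and E_2 = −122.4/4 = −30.60 eV.
The photon energy is |E_5 − E_2| = 25.7 eV.

25.7 eV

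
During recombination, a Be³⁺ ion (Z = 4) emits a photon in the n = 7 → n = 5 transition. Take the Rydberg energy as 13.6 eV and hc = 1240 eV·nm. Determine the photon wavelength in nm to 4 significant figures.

For Z = 4 the level energies scale as Z², so the effective Rydberg energy is 13.6 × 16 = 217.6 eV.
ΔE = 217.6 × (1/5² − 1/7²) = 217.6 × 0.01959 = 4.263 eV.
λ = hc/ΔE = 1240 / 4.263 = 290.9 nm.

290.9 nm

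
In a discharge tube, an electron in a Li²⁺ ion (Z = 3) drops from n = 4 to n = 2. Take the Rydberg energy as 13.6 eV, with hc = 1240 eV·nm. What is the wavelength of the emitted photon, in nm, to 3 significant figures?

54.0 nm

For Z = 3 the level energies scale as Z², so the effective Rydberg energy is 13.6 × 9 = 122.4 eV.
ΔE = 122.4 × (1/2² − 1/4²) = 122.4 × 0.1875 = 22.95 eV.
λ = hc/ΔE = 1240 / 22.95 = 54.0 nm.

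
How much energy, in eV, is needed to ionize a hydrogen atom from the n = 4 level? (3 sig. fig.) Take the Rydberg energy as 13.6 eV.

0.850 eV

E_4 = −13.60/16 = −0.850 eV, so ionization (to E = 0) requires 0.850 eV.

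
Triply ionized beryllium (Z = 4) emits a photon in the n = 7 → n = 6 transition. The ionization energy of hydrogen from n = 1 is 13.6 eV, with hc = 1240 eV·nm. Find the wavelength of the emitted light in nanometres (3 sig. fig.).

773 nm

For Z = 4 the level energies scale as Z², so the effective Rydberg energy is 13.6 × 16 = 217.6 eV.
ΔE = 217.6 × (1/6² − 1/7²) = 217.6 × 0.007370 = 1.604 eV.
λ = hc/ΔE = 1240 / 1.604 = 773 nm.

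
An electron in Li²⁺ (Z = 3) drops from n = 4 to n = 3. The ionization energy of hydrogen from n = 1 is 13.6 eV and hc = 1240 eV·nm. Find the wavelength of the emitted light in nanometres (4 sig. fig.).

For Z = 3 the level energies scale as Z², so the effective Rydberg energy is 13.6 × 9 = 122.4 eV.
ΔE = 122.4 × (1/3² − 1/4²) = 122.4 × 0.04861 = 5.950 eV.
λ = hc/ΔE = 1240 / 5.950 = 208.4 nm.

208.4 nm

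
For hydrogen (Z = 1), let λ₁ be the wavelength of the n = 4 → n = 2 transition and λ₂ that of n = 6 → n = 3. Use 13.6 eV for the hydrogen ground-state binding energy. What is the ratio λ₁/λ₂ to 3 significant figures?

λ ∝ 1/ΔE ∝ 1/(1/n_f² − 1/n_i²), and the Z² and hc factors cancel in the ratio.
λ₁/λ₂ = (1/3² − 1/6²)/(1/2² − 1/4²) = 0.08333/0.1875 = 0.444.

0.444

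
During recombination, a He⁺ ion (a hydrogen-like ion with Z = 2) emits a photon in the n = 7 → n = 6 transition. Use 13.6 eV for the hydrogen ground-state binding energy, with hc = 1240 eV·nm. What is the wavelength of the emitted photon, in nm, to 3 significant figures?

3090 nm

For Z = 2 the level energies scale as Z², so the effective Rydberg energy is 13.6 × 4 = 54.40 eV.
ΔE = 54.40 × (1/6² − 1/7²) = 54.40 × 0.007370 = 0.4009 eV.
λ = hc/ΔE = 1240 / 0.4009 = 3090 nm.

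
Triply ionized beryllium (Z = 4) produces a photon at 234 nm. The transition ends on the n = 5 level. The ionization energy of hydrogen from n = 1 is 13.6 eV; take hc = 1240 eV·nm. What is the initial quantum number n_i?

The photon energy is ΔE = hc/λ = 1240 / 234 = 5.299 eV.
With Z = 4, ΔE = 217.6 × (1/n_f² − 1/n_i²), so 1/n_f² − 1/n_i² = 0.02435.
With n_f = 5: 1/n_i² = 1/25 − 0.02435 = 0.01565, so n_i ≈ 7.99.

n_i = 8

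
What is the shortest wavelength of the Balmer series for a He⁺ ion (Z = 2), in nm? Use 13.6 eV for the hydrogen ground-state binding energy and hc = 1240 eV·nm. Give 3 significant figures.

The Balmer series has lower level n_f = 2; the series limit corresponds to n_i → ∞.
ΔE_max = 13.6 × 4 / 2² = 13.60 eV.
λ_min = 1240 / 13.60 = 91.2 nm.

91.2 nm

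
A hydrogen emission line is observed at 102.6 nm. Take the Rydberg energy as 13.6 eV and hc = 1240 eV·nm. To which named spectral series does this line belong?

ΔE = 1240/102.6 = 12.09 eV.
This matches 13.6 × (1/1² − 1/3²), so n_f = 1: the Lyman series.

Lyman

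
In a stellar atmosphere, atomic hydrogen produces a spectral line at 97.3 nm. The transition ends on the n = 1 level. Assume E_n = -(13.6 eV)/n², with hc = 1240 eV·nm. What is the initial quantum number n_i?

The photon energy is ΔE = hc/λ = 1240 / 97.3 = 12.74 eV.
With Z = 1, ΔE = 13.60 × (1/n_f² − 1/n_i²), so 1/n_f² − 1/n_i² = 0.9371.
With n_f = 1: 1/n_i² = 1/1 − 0.9371 = 0.06293, so n_i ≈ 3.99.

n_i = 4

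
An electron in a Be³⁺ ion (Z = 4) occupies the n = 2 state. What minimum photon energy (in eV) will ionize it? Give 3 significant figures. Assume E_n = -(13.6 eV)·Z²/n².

54.4 eV

E_n = −13.6 Z²/n² = −217.6/n² eV for Z = 4.
E_2 = −217.6/4 = −54.4 eV, so ionization (to E = 0) requires 54.4 eV.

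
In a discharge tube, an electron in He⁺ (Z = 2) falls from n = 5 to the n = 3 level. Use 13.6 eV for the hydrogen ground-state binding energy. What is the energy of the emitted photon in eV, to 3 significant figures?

The Bohr energies scale as Z², so for Z = 2: E_n = −54.40/n² eV.
E_5 = −54.40/25 = −2.176 eV and E_3 = −54.40/9 = −6.044 eV.
The photon energy is |E_5 − E_3| = 3.87 eV.

3.87 eV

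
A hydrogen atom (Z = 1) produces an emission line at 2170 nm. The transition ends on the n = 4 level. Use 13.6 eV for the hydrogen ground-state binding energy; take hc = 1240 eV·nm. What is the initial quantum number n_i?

The photon energy is ΔE = hc/λ = 1240 / 2170 = 0.5714 eV.
With Z = 1, ΔE = 13.60 × (1/n_f² − 1/n_i²), so 1/n_f² − 1/n_i² = 0.04202.
With n_f = 4: 1/n_i² = 1/16 − 0.04202 = 0.02048, so n_i ≈ 6.99.

n_i = 7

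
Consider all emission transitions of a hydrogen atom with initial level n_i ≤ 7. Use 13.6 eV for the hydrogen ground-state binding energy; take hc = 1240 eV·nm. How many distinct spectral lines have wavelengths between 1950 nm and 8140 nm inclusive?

5

Enumerate all n_i → n_f pairs with 1 ≤ n_f < n_i ≤ 7 and compute λ = 1240 / [13.6·1·(1/n_f² − 1/n_i²)].
Lines falling in [1950, 8140] nm: 7→4 (2166 nm), 6→4 (2626 nm), 5→4 (4052 nm), 7→5 (4654 nm), 6→5 (7460 nm).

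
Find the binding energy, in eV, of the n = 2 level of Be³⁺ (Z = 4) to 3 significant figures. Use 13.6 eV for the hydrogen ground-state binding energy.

E_n = −13.6 Z²/n² = −217.6/n² eV for Z = 4.
E_2 = −217.6/4 = −54.4 eV, so ionization (to E = 0) requires 54.4 eV.

54.4 eV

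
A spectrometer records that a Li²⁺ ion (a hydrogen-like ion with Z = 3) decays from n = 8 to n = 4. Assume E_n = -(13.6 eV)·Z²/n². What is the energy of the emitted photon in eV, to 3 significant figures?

5.74 eV

The Bohr energies scale as Z², so for Z = 3: E_n = −122.4/n² eV.
E_8 = −122.4/64 = −1.913 eV and E_4 = −122.4/16 = −7.650 eV.
The photon energy is |E_8 − E_4| = 5.74 eV.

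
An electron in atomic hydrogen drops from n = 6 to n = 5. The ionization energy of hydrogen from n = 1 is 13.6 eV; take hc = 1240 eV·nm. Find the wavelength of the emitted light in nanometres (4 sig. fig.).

ΔE = 13.60 × (1/5² − 1/6²) = 13.60 × 0.01222 = 0.1662 eV.
λ = hc/ΔE = 1240 / 0.1662 = 7460 nm.

7460 nm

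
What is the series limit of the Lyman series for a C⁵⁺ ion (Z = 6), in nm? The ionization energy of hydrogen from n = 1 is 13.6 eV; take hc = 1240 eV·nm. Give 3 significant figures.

The Lyman series has lower level n_f = 1; the series limit corresponds to n_i → ∞.
ΔE_max = 13.6 × 36 / 1² = 489.6 eV.
λ_min = 1240 / 489.6 = 2.53 nm.

2.53 nm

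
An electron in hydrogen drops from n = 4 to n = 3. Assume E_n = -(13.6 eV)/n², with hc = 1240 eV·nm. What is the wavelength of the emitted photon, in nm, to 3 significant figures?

1880 nm

ΔE = 13.60 × (1/3² − 1/4²) = 13.60 × 0.04861 = 0.6611 eV.
λ = hc/ΔE = 1240 / 0.6611 = 1880 nm.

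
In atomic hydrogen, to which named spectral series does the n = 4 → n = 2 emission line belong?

The series is set by the lower level: n_f = 2 is the Balmer series.

Balmer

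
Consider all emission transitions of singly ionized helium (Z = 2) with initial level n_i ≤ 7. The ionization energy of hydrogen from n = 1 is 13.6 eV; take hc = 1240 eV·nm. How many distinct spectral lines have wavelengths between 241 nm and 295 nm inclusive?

2

Enumerate all n_i → n_f pairs with 1 ≤ n_f < n_i ≤ 7 and compute λ = 1240 / [13.6·4·(1/n_f² − 1/n_i²)].
Lines falling in [241, 295] nm: 7→3 (251.3 nm), 6→3 (273.5 nm).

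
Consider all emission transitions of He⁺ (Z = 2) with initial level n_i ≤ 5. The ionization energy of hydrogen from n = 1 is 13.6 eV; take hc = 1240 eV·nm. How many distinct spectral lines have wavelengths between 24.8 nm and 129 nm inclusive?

Enumerate all n_i → n_f pairs with 1 ≤ n_f < n_i ≤ 5 and compute λ = 1240 / [13.6·4·(1/n_f² − 1/n_i²)].
Lines falling in [24.8, 129] nm: 3→1 (25.64 nm), 2→1 (30.39 nm), 5→2 (108.5 nm), 4→2 (121.6 nm).

4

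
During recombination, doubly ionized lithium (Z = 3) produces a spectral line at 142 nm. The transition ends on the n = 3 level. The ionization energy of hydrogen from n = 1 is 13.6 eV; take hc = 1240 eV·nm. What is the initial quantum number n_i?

The photon energy is ΔE = hc/λ = 1240 / 142 = 8.732 eV.
With Z = 3, ΔE = 122.4 × (1/n_f² − 1/n_i²), so 1/n_f² − 1/n_i² = 0.07134.
With n_f = 3: 1/n_i² = 1/9 − 0.07134 = 0.03977, so n_i ≈ 5.01.

n_i = 5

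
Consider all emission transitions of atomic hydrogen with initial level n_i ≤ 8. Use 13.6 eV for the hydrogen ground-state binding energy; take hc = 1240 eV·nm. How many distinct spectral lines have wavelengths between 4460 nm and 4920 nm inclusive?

1

Enumerate all n_i → n_f pairs with 1 ≤ n_f < n_i ≤ 8 and compute λ = 1240 / [13.6·1·(1/n_f² − 1/n_i²)].
Lines falling in [4460, 4920] nm: 7→5 (4654 nm).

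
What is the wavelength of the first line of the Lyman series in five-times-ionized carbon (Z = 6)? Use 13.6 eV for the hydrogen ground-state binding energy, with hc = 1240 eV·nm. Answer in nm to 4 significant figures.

3.377 nm

The Lyman series terminates on n_f = 1; the first line has n_i = 1+1 = 2.
ΔE = 489.6 × (1/1² − 1/2²) = 367.2 eV.
λ = 1240 / 367.2 = 3.377 nm.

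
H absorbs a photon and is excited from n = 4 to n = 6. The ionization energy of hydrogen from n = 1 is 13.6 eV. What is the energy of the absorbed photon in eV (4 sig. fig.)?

0.4722 eV

E_6 = −13.60/36 = −0.3778 eV and E_4 = −13.60/16 = −0.8500 eV.
The photon energy is |E_6 − E_4| = 0.4722 eV.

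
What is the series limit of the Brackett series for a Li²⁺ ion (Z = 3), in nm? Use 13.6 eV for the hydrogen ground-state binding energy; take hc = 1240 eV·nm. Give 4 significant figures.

162.1 nm

The Brackett series has lower level n_f = 4; the series limit corresponds to n_i → ∞.
ΔE_max = 13.6 × 9 / 4² = 7.650 eV.
λ_min = 1240 / 7.650 = 162.1 nm.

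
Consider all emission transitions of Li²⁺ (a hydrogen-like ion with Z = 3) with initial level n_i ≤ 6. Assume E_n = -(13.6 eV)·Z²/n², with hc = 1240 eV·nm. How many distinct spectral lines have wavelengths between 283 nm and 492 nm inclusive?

Enumerate all n_i → n_f pairs with 1 ≤ n_f < n_i ≤ 6 and compute λ = 1240 / [13.6·9·(1/n_f² − 1/n_i²)].
Lines falling in [283, 492] nm: 6→4 (291.8 nm), 5→4 (450.3 nm).

2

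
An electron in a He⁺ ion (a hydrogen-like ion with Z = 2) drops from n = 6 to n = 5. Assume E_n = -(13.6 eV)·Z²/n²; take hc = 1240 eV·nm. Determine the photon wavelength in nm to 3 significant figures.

1860 nm

For Z = 2 the level energies scale as Z², so the effective Rydberg energy is 13.6 × 4 = 54.40 eV.
ΔE = 54.40 × (1/5² − 1/6²) = 54.40 × 0.01222 = 0.6649 eV.
λ = hc/ΔE = 1240 / 0.6649 = 1860 nm.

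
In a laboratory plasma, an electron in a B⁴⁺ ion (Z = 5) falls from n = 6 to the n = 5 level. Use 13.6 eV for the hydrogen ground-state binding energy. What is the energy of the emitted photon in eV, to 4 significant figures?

4.156 eV

The Bohr energies scale as Z², so for Z = 5: E_n = −340.0/n² eV.
E_6 = −340.0/36 = −9.444 eV and E_5 = −340.0/25 = −13.60 eV.
The photon energy is |E_6 − E_5| = 4.156 eV.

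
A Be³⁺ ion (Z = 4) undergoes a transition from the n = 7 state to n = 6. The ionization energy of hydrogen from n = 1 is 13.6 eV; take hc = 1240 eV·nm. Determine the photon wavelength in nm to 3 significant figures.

For Z = 4 the level energies scale as Z², so the effective Rydberg energy is 13.6 × 16 = 217.6 eV.
ΔE = 217.6 × (1/6² − 1/7²) = 217.6 × 0.007370 = 1.604 eV.
λ = hc/ΔE = 1240 / 1.604 = 773 nm.

773 nm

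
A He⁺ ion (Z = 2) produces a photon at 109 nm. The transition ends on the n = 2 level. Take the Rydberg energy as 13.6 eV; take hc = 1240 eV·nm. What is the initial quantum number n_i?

The photon energy is ΔE = hc/λ = 1240 / 109 = 11.38 eV.
With Z = 2, ΔE = 54.40 × (1/n_f² − 1/n_i²), so 1/n_f² − 1/n_i² = 0.2091.
With n_f = 2: 1/n_i² = 1/4 − 0.2091 = 0.04088, so n_i ≈ 4.95.

n_i = 5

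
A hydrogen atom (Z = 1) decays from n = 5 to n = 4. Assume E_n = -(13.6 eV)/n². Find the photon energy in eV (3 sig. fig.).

0.306 eV

E_5 = −13.60/25 = −0.5440 eV and E_4 = −13.60/16 = −0.8500 eV.
The photon energy is |E_5 − E_4| = 0.306 eV.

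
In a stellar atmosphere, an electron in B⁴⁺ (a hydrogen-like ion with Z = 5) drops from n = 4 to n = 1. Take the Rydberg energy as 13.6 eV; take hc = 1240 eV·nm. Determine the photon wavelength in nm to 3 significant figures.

For Z = 5 the level energies scale as Z², so the effective Rydberg energy is 13.6 × 25 = 340.0 eV.
ΔE = 340.0 × (1/1² − 1/4²) = 340.0 × 0.9375 = 318.8 eV.
λ = hc/ΔE = 1240 / 318.8 = 3.89 nm.

3.89 nm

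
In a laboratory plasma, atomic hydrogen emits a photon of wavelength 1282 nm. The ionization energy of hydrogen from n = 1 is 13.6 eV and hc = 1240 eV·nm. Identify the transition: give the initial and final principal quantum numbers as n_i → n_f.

The photon energy is ΔE = hc/λ = 1240 / 1282 = 0.9672 eV.
With Z = 1, ΔE = 13.60 × (1/n_f² − 1/n_i²), so 1/n_f² − 1/n_i² = 0.07112.
Trying n_f = 3 gives 1/n_i² = 0.03999, i.e. n_i ≈ 5; this pair matches.

n_i = 5, n_f = 3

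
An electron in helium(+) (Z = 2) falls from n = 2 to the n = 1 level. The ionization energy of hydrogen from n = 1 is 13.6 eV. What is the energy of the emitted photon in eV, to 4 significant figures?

The Bohr energies scale as Z², so for Z = 2: E_n = −54.40/n² eV.
E_2 = −54.40/4 = −13.60 eV and E_1 = −54.40/1 = −54.40 eV.
The photon energy is |E_2 − E_1| = 40.80 eV.

40.80 eV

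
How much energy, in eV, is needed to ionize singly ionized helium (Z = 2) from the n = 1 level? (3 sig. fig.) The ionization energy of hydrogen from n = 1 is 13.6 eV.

E_n = −13.6 Z²/n² = −54.40/n² eV for Z = 2.
E_1 = −54.40/1 = −54.4 eV, so ionization (to E = 0) requires 54.4 eV.

54.4 eV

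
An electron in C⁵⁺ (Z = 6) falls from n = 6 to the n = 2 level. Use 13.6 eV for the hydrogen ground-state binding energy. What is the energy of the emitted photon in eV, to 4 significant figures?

108.8 eV

The Bohr energies scale as Z², so for Z = 6: E_n = −489.6/n² eV.
E_6 = −489.6/36 = −13.60 eV and E_2 = −489.6/4 = −122.4 eV.
The photon energy is |E_6 − E_2| = 108.8 eV.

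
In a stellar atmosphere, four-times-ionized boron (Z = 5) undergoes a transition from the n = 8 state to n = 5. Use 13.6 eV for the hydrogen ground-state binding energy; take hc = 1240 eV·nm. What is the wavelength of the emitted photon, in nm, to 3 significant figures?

For Z = 5 the level energies scale as Z², so the effective Rydberg energy is 13.6 × 25 = 340.0 eV.
ΔE = 340.0 × (1/5² − 1/8²) = 340.0 × 0.02438 = 8.288 eV.
λ = hc/ΔE = 1240 / 8.288 = 150 nm.

150 nm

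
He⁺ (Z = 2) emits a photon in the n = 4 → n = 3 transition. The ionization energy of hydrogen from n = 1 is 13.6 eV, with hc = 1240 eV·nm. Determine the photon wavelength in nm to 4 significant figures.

For Z = 2 the level energies scale as Z², so the effective Rydberg energy is 13.6 × 4 = 54.40 eV.
ΔE = 54.40 × (1/3² − 1/4²) = 54.40 × 0.04861 = 2.644 eV.
λ = hc/ΔE = 1240 / 2.644 = 468.9 nm.

468.9 nm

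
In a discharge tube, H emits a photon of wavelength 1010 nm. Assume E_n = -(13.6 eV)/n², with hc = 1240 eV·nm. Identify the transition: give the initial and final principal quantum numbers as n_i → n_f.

The photon energy is ΔE = hc/λ = 1240 / 1010 = 1.228 eV.
With Z = 1, ΔE = 13.60 × (1/n_f² − 1/n_i²), so 1/n_f² − 1/n_i² = 0.09027.
Trying n_f = 3 gives 1/n_i² = 0.02084, i.e. n_i ≈ 7; this pair matches.

n_i = 7, n_f = 3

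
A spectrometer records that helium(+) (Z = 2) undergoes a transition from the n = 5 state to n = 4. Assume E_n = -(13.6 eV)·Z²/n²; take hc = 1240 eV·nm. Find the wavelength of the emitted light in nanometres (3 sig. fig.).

For Z = 2 the level energies scale as Z², so the effective Rydberg energy is 13.6 × 4 = 54.40 eV.
ΔE = 54.40 × (1/4² − 1/5²) = 54.40 × 0.02250 = 1.224 eV.
λ = hc/ΔE = 1240 / 1.224 = 1010 nm.

1010 nm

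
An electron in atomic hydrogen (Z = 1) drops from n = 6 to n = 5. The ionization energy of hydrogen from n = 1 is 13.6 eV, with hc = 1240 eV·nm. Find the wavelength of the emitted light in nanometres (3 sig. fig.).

7460 nm

ΔE = 13.60 × (1/5² − 1/6²) = 13.60 × 0.01222 = 0.1662 eV.
λ = hc/ΔE = 1240 / 0.1662 = 7460 nm.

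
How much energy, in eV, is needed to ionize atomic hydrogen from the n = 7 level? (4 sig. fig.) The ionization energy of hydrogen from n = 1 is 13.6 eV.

E_7 = −13.60/49 = −0.2776 eV, so ionization (to E = 0) requires 0.2776 eV.

0.2776 eV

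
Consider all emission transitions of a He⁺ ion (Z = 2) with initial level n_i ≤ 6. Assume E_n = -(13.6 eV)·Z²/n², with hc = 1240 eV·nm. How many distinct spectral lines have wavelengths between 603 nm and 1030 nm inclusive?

Enumerate all n_i → n_f pairs with 1 ≤ n_f < n_i ≤ 6 and compute λ = 1240 / [13.6·4·(1/n_f² − 1/n_i²)].
Lines falling in [603, 1030] nm: 6→4 (656.5 nm), 5→4 (1013 nm).

2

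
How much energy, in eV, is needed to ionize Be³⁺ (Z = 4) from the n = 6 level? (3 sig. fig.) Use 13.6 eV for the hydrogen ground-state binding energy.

E_n = −13.6 Z²/n² = −217.6/n² eV for Z = 4.
E_6 = −217.6/36 = −6.04 eV, so ionization (to E = 0) requires 6.04 eV.

6.04 eV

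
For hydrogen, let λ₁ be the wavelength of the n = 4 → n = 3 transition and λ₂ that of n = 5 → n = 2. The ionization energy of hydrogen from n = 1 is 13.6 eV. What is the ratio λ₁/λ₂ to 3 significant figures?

λ ∝ 1/ΔE ∝ 1/(1/n_f² − 1/n_i²), and the Z² and hc factors cancel in the ratio.
λ₁/λ₂ = (1/2² − 1/5²)/(1/3² − 1/4²) = 0.2100/0.04861 = 4.32.

4.32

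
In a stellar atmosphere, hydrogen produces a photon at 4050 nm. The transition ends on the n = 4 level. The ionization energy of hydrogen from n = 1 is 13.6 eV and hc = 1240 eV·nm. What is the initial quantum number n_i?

n_i = 5

The photon energy is ΔE = hc/λ = 1240 / 4050 = 0.3062 eV.
With Z = 1, ΔE = 13.60 × (1/n_f² − 1/n_i²), so 1/n_f² − 1/n_i² = 0.02251.
With n_f = 4: 1/n_i² = 1/16 − 0.02251 = 0.03999, so n_i ≈ 5.00.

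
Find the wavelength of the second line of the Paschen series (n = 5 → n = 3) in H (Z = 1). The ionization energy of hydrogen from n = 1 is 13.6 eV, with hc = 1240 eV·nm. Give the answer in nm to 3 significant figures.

The Paschen series terminates on n_f = 3; the second line has n_i = 3+2 = 5.
ΔE = 13.60 × (1/3² − 1/5²) = 0.9671 eV.
λ = 1240 / 0.9671 = 1280 nm.

1280 nm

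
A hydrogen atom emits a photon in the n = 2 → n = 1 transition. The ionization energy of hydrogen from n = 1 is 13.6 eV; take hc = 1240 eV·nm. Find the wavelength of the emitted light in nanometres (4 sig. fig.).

ΔE = 13.60 × (1/1² − 1/2²) = 13.60 × 0.7500 = 10.20 eV.
λ = hc/ΔE = 1240 / 10.20 = 121.6 nm.

121.6 nm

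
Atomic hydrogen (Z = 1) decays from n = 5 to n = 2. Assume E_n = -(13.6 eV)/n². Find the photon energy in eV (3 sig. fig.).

E_5 = −13.60/25 = −0.5440 eV and E_2 = −13.60/4 = −3.400 eV.
The photon energy is |E_5 − E_2| = 2.86 eV.

2.86 eV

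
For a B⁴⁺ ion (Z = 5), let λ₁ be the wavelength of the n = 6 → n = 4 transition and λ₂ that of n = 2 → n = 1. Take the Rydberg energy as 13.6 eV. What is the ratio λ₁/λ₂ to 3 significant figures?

21.6

λ ∝ 1/ΔE ∝ 1/(1/n_f² − 1/n_i²), and the Z² and hc factors cancel in the ratio.
λ₁/λ₂ = (1/1² − 1/2²)/(1/4² − 1/6²) = 0.7500/0.03472 = 21.6.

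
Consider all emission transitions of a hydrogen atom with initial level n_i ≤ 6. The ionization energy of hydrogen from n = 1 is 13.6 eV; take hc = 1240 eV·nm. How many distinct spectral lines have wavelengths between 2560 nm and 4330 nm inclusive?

Enumerate all n_i → n_f pairs with 1 ≤ n_f < n_i ≤ 6 and compute λ = 1240 / [13.6·1·(1/n_f² − 1/n_i²)].
Lines falling in [2560, 4330] nm: 6→4 (2626 nm), 5→4 (4052 nm).

2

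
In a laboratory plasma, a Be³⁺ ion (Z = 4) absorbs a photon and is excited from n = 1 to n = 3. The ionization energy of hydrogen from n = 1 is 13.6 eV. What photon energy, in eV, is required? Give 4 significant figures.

The Bohr energies scale as Z², so for Z = 4: E_n = −217.6/n² eV.
E_3 = −217.6/9 = −24.18 eV and E_1 = −217.6/1 = −217.6 eV.
The photon energy is |E_3 − E_1| = 193.4 eV.

193.4 eV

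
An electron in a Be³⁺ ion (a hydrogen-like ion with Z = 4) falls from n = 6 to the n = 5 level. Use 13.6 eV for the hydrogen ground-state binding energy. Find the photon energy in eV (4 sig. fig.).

The Bohr energies scale as Z², so for Z = 4: E_n = −217.6/n² eV.
E_6 = −217.6/36 = −6.044 eV and E_5 = −217.6/25 = −8.704 eV.
The photon energy is |E_6 − E_5| = 2.660 eV.

2.660 eV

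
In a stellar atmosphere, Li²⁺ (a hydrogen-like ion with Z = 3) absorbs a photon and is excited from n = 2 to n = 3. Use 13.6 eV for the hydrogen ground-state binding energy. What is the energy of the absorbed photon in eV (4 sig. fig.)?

The Bohr energies scale as Z², so for Z = 3: E_n = −122.4/n² eV.
E_3 = −122.4/9 = −13.60 eV and E_2 = −122.4/4 = −30.60 eV.
The photon energy is |E_3 − E_2| = 17.00 eV.

17.00 eV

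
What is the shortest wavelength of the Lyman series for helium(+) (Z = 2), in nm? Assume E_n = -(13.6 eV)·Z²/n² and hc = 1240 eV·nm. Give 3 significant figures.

22.8 nm

The Lyman series has lower level n_f = 1; the series limit corresponds to n_i → ∞.
ΔE_max = 13.6 × 4 / 1² = 54.40 eV.
λ_min = 1240 / 54.40 = 22.8 nm.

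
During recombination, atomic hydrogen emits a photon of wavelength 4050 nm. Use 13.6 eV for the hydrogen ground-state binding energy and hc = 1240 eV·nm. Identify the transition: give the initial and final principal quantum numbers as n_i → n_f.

The photon energy is ΔE = hc/λ = 1240 / 4050 = 0.3062 eV.
With Z = 1, ΔE = 13.60 × (1/n_f² − 1/n_i²), so 1/n_f² − 1/n_i² = 0.02251.
Trying n_f = 4 gives 1/n_i² = 0.03999, i.e. n_i ≈ 5; this pair matches.

n_i = 5, n_f = 4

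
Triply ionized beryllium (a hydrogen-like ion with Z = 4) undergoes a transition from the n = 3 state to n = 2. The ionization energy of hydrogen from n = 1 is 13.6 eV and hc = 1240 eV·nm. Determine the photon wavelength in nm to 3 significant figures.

For Z = 4 the level energies scale as Z², so the effective Rydberg energy is 13.6 × 16 = 217.6 eV.
ΔE = 217.6 × (1/2² − 1/3²) = 217.6 × 0.1389 = 30.22 eV.
λ = hc/ΔE = 1240 / 30.22 = 41.0 nm.

41.0 nm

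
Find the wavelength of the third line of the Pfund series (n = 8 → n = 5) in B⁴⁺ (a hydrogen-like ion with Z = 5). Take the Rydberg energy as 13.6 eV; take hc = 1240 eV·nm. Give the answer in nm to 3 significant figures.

150 nm

The Pfund series terminates on n_f = 5; the third line has n_i = 5+3 = 8.
ΔE = 340.0 × (1/5² − 1/8²) = 8.288 eV.
λ = 1240 / 8.288 = 150 nm.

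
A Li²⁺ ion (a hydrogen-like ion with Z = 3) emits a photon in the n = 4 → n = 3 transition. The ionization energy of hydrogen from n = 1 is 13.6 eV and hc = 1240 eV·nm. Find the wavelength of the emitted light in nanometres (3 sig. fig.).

For Z = 3 the level energies scale as Z², so the effective Rydberg energy is 13.6 × 9 = 122.4 eV.
ΔE = 122.4 × (1/3² − 1/4²) = 122.4 × 0.04861 = 5.950 eV.
λ = hc/ΔE = 1240 / 5.950 = 208 nm.

208 nm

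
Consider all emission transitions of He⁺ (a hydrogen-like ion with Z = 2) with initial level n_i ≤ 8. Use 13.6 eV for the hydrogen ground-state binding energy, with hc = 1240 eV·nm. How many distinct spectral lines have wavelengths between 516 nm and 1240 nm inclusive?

Enumerate all n_i → n_f pairs with 1 ≤ n_f < n_i ≤ 8 and compute λ = 1240 / [13.6·4·(1/n_f² − 1/n_i²)].
Lines falling in [516, 1240] nm: 7→4 (541.5 nm), 6→4 (656.5 nm), 8→5 (935.1 nm), 5→4 (1013 nm), 7→5 (1163 nm).

5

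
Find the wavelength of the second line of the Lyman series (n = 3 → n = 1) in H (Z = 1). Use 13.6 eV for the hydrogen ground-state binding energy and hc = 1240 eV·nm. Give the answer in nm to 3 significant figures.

The Lyman series terminates on n_f = 1; the second line has n_i = 1+2 = 3.
ΔE = 13.60 × (1/1² − 1/3²) = 12.09 eV.
λ = 1240 / 12.09 = 103 nm.

103 nm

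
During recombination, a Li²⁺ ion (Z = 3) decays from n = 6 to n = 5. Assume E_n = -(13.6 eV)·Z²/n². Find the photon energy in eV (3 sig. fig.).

1.50 eV

The Bohr energies scale as Z², so for Z = 3: E_n = −122.4/n² eV.
E_6 = −122.4/36 = −3.400 eV and E_5 = −122.4/25 = −4.896 eV.
The photon energy is |E_6 − E_5| = 1.50 eV.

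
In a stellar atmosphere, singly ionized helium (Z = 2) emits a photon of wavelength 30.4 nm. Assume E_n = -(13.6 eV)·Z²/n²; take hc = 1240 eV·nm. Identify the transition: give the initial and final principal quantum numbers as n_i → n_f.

n_i = 2, n_f = 1

The photon energy is ΔE = hc/λ = 1240 / 30.4 = 40.79 eV.
With Z = 2, ΔE = 54.40 × (1/n_f² − 1/n_i²), so 1/n_f² − 1/n_i² = 0.7498.
Trying n_f = 1 gives 1/n_i² = 0.2502, i.e. n_i ≈ 2; this pair matches.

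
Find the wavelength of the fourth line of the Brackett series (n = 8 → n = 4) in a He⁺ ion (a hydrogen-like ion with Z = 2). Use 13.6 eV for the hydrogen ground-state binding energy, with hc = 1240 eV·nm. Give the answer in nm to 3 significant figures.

486 nm

The Brackett series terminates on n_f = 4; the fourth line has n_i = 4+4 = 8.
ΔE = 54.40 × (1/4² − 1/8²) = 2.550 eV.
λ = 1240 / 2.550 = 486 nm.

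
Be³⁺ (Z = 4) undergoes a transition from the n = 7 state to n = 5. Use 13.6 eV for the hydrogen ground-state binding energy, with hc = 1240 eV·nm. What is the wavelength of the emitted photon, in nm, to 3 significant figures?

For Z = 4 the level energies scale as Z², so the effective Rydberg energy is 13.6 × 16 = 217.6 eV.
ΔE = 217.6 × (1/5² − 1/7²) = 217.6 × 0.01959 = 4.263 eV.
λ = hc/ΔE = 1240 / 4.263 = 291 nm.

291 nm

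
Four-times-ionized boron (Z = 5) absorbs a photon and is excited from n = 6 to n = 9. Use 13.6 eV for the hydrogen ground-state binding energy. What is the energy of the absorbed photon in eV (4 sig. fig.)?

The Bohr energies scale as Z², so for Z = 5: E_n = −340.0/n² eV.
E_9 = −340.0/81 = −4.198 eV and E_6 = −340.0/36 = −9.444 eV.
The photon energy is |E_9 − E_6| = 5.247 eV.

5.247 eV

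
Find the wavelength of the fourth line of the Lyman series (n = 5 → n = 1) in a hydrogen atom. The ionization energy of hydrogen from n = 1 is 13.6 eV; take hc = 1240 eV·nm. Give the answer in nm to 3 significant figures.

95.0 nm

The Lyman series terminates on n_f = 1; the fourth line has n_i = 1+4 = 5.
ΔE = 13.60 × (1/1² − 1/5²) = 13.06 eV.
λ = 1240 / 13.06 = 95.0 nm.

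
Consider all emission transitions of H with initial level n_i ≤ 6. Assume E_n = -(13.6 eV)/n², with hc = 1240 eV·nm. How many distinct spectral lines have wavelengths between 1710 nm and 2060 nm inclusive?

Enumerate all n_i → n_f pairs with 1 ≤ n_f < n_i ≤ 6 and compute λ = 1240 / [13.6·1·(1/n_f² − 1/n_i²)].
Lines falling in [1710, 2060] nm: 4→3 (1876 nm).

1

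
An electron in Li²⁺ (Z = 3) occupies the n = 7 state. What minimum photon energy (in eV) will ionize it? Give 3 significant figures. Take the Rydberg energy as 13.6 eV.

2.50 eV

E_n = −13.6 Z²/n² = −122.4/n² eV for Z = 3.
E_7 = −122.4/49 = −2.50 eV, so ionization (to E = 0) requires 2.50 eV.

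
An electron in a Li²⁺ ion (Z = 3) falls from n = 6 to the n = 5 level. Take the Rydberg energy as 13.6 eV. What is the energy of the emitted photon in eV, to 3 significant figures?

The Bohr energies scale as Z², so for Z = 3: E_n = −122.4/n² eV.
E_6 = −122.4/36 = −3.400 eV and E_5 = −122.4/25 = −4.896 eV.
The photon energy is |E_6 − E_5| = 1.50 eV.

1.50 eV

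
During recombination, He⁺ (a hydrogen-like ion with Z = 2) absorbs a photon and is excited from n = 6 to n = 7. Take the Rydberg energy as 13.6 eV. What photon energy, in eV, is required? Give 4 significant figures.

The Bohr energies scale as Z², so for Z = 2: E_n = −54.40/n² eV.
E_7 = −54.40/49 = −1.110 eV and E_6 = −54.40/36 = −1.511 eV.
The photon energy is |E_7 − E_6| = 0.4009 eV.

0.4009 eV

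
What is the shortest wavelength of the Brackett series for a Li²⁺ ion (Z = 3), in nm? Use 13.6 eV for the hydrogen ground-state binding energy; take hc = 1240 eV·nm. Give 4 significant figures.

162.1 nm

The Brackett series has lower level n_f = 4; the series limit corresponds to n_i → ∞.
ΔE_max = 13.6 × 9 / 4² = 7.650 eV.
λ_min = 1240 / 7.650 = 162.1 nm.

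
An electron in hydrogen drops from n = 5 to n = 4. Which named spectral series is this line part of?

Brackett

The series is set by the lower level: n_f = 4 is the Brackett series.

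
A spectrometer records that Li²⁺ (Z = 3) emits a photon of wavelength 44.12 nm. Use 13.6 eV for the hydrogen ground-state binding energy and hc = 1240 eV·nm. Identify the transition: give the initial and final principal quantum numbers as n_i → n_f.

n_i = 7, n_f = 2

The photon energy is ΔE = hc/λ = 1240 / 44.12 = 28.11 eV.
With Z = 3, ΔE = 122.4 × (1/n_f² − 1/n_i²), so 1/n_f² − 1/n_i² = 0.2296.
Trying n_f = 2 gives 1/n_i² = 0.02038, i.e. n_i ≈ 7; this pair matches.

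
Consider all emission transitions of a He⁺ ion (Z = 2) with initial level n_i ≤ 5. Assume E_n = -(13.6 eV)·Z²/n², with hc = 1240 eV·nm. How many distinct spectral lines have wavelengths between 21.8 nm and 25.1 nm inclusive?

2

Enumerate all n_i → n_f pairs with 1 ≤ n_f < n_i ≤ 5 and compute λ = 1240 / [13.6·4·(1/n_f² − 1/n_i²)].
Lines falling in [21.8, 25.1] nm: 5→1 (23.74 nm), 4→1 (24.31 nm).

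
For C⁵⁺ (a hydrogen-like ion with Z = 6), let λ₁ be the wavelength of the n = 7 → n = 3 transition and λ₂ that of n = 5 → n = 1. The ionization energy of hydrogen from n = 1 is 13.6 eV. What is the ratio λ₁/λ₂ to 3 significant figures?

10.6

λ ∝ 1/ΔE ∝ 1/(1/n_f² − 1/n_i²), and the Z² and hc factors cancel in the ratio.
λ₁/λ₂ = (1/1² − 1/5²)/(1/3² − 1/7²) = 0.9600/0.09070 = 10.6.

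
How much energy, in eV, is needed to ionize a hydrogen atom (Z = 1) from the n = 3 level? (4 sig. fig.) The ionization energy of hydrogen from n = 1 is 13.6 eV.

1.511 eV

E_3 = −13.60/9 = −1.511 eV, so ionization (to E = 0) requires 1.511 eV.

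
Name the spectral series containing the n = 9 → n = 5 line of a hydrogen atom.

The series is set by the lower level: n_f = 5 is the Pfund series.

Pfund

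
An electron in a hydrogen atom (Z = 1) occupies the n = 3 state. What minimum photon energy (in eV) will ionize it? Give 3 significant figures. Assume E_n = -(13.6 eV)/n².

E_3 = −13.60/9 = −1.51 eV, so ionization (to E = 0) requires 1.51 eV.

1.51 eV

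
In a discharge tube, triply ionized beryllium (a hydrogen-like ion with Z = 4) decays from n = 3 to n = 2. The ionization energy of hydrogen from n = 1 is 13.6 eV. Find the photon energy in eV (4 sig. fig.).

30.22 eV

The Bohr energies scale as Z², so for Z = 4: E_n = −217.6/n² eV.
E_3 = −217.6/9 = −24.18 eV and E_2 = −217.6/4 = −54.40 eV.
The photon energy is |E_3 − E_2| = 30.22 eV.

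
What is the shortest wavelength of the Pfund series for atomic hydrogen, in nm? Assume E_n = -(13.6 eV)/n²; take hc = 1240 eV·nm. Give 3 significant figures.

The Pfund series has lower level n_f = 5; the series limit corresponds to n_i → ∞.
ΔE_max = 13.6 × 1 / 5² = 0.5440 eV.
λ_min = 1240 / 0.5440 = 2280 nm.

2280 nm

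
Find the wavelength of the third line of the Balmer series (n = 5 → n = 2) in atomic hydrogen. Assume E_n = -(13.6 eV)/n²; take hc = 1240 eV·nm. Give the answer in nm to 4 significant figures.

434.2 nm

The Balmer series terminates on n_f = 2; the third line has n_i = 2+3 = 5.
ΔE = 13.60 × (1/2² − 1/5²) = 2.856 eV.
λ = 1240 / 2.856 = 434.2 nm.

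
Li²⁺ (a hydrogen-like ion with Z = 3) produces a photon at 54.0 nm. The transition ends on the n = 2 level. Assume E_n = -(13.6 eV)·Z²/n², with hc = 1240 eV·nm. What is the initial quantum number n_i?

n_i = 4

The photon energy is ΔE = hc/λ = 1240 / 54.0 = 22.96 eV.
With Z = 3, ΔE = 122.4 × (1/n_f² − 1/n_i²), so 1/n_f² − 1/n_i² = 0.1876.
With n_f = 2: 1/n_i² = 1/4 − 0.1876 = 0.06239, so n_i ≈ 4.00.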